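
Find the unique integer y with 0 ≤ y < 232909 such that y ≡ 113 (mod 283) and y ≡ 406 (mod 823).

283⁻¹ mod 823: 283*285 ≡ 1 (mod 823), so 283⁻¹ ≡ 285.
y = 113 + 283*((406 − 113)*285 mod 823) = 113 + 283*382 = 108219.

108219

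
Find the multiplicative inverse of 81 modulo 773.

439

773 = 9*81 + 44
81 = 1*44 + 37
44 = 1*37 + 7
37 = 5*7 + 2
7 = 3*2 + 1
2 = 2*1 + 0
gcd(81, 773) = 1, so the inverse exists.
Bézout: 1 = 35*773 − 334*81.
So 81⁻¹ ≡ −334 ≡ 439 (mod 773).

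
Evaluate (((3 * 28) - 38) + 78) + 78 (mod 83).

3 * 28 = 84 ≡ 1 (mod 83)
1 - 38 = -37 ≡ 46 (mod 83)
46 + 78 = 124 ≡ 41 (mod 83)
41 + 78 = 119 ≡ 36 (mod 83)

36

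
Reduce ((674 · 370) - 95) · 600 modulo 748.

674 · 370 = 249380 ≡ 296 (mod 748)
296 - 95 = 201
201 · 600 = 120600 ≡ 172 (mod 748)

172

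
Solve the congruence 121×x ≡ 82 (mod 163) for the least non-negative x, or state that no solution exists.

130

gcd(121, 163) = 1, so a unique solution mod 163 exists.
121⁻¹ ≡ 97 (mod 163).
x ≡ 97×82 ≡ 130 (mod 163).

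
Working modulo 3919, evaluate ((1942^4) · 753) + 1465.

575

(1942)^4 ≡ 3897 (mod 3919)
3897 · 753 = 2934441 ≡ 3029 (mod 3919)
3029 + 1465 = 4494 ≡ 575 (mod 3919)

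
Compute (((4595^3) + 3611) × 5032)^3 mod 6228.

1756

(4595)^3 ≡ 1655 (mod 6228)
1655 + 3611 = 5266
5266 × 5032 = 26498512 ≡ 4600 (mod 6228)
(4600)^3 ≡ 1756 (mod 6228)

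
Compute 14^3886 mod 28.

3886 in binary is 111100101110, i.e. 3886 = 2048 + 1024 + 512 + 256 + 32 + 8 + 4 + 2.
14^1 ≡ 14 (mod 28)
14^2 ≡ 14^2 = 196 ≡ 0 (mod 28)
14^4 ≡ 0^2 = 0 (mod 28)
14^8 ≡ 0^2 = 0 (mod 28)
14^16 ≡ 0^2 = 0 (mod 28)
14^32 ≡ 0^2 = 0 (mod 28)
14^64 ≡ 0^2 = 0 (mod 28)
14^128 ≡ 0^2 = 0 (mod 28)
14^256 ≡ 0^2 = 0 (mod 28)
14^512 ≡ 0^2 = 0 (mod 28)
14^1024 ≡ 0^2 = 0 (mod 28)
14^2048 ≡ 0^2 = 0 (mod 28)
14^3886 = 14^2048 · 14^1024 · 14^512 · 14^256 · 14^32 · 14^8 · 14^4 · 14^2 ≡ 0 · 0 · 0 · 0 · 0 · 0 · 0 · 0 (mod 28).
Accumulate the product:
0 · 0 = 0
0 · 0 = 0
0 · 0 = 0
0 · 0 = 0
0 · 0 = 0
0 · 0 = 0
0 · 0 = 0

0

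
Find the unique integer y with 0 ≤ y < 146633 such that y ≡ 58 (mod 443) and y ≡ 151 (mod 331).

443⁻¹ mod 331: 443·133 ≡ 1 (mod 331), so 443⁻¹ ≡ 133.
y = 58 + 443·((151 − 58)·133 mod 331) = 58 + 443·122 = 54104.
Check: 54104 mod 443 = 58, 54104 mod 331 = 151. ✓

54104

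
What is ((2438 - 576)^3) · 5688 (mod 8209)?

2607

2438 - 576 = 1862
(1862)^3 ≡ 4447 (mod 8209)
4447 · 5688 = 25294536 ≡ 2607 (mod 8209)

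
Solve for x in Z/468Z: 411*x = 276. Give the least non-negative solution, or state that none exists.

gcd(411, 468) = 3, and 3 | 276, so solutions exist.
Divide through by 3: 137*x ≡ 92 (mod 156).
137⁻¹ ≡ 41 (mod 156).
x ≡ 41*92 ≡ 28 (mod 156).
The smallest non-negative solution is x = 28.

28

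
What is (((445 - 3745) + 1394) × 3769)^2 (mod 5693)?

445 - 3745 = -3300 ≡ 2393 (mod 5693)
2393 + 1394 = 3787
3787 × 3769 = 14273203 ≡ 852 (mod 5693)
(852)^2 ≡ 2893 (mod 5693)

2893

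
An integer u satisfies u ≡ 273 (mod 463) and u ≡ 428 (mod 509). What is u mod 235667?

463⁻¹ mod 509: 463·343 ≡ 1 (mod 509), so 463⁻¹ ≡ 343.
u = 273 + 463·((428 − 273)·343 mod 509) = 273 + 463·229 = 106300.
Check: 106300 mod 463 = 273, 106300 mod 509 = 428. ✓

106300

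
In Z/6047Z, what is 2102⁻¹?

6047 = 2*2102 + 1843
2102 = 1*1843 + 259
1843 = 7*259 + 30
259 = 8*30 + 19
30 = 1*19 + 11
19 = 1*11 + 8
11 = 1*8 + 3
8 = 2*3 + 2
3 = 1*2 + 1
2 = 2*1 + 0
gcd(2102, 6047) = 1, so the inverse exists.
Bézout: 1 = 771*6047 − 2218*2102.
So 2102⁻¹ ≡ −2218 ≡ 3829 (mod 6047).

3829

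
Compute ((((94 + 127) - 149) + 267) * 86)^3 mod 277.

94 + 127 = 221
221 - 149 = 72
72 + 267 = 339 ≡ 62 (mod 277)
62 * 86 = 5332 ≡ 69 (mod 277)
(69)^3 ≡ 264 (mod 277)

264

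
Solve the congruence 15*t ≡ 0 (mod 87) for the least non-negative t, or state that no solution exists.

0

gcd(15, 87) = 3, and 3 | 0, so solutions exist.
Divide through by 3: 5*t = 0 (mod 29).
5⁻¹ ≡ 6 (mod 29).
t ≡ 6*0 ≡ 0 (mod 29).
The smallest non-negative solution is t = 0.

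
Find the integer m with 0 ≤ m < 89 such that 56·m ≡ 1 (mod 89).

62

89 = 1×56 + 33
56 = 1×33 + 23
33 = 1×23 + 10
23 = 2×10 + 3
10 = 3×3 + 1
3 = 3×1 + 0
gcd(56, 89) = 1, so the inverse exists.
Bézout: 1 = 17×89 − 27×56.
So 56⁻¹ ≡ −27 ≡ 62 (mod 89).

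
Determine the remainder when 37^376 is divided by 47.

Using repeated squaring:
37^1 ≡ 37 (mod 47)
37^2 ≡ 37^2 = 1369 ≡ 6 (mod 47)
37^4 ≡ 6^2 = 36 (mod 47)
37^8 ≡ 36^2 = 1296 ≡ 27 (mod 47)
37^16 ≡ 27^2 = 729 ≡ 24 (mod 47)
37^32 ≡ 24^2 = 576 ≡ 12 (mod 47)
37^64 ≡ 12^2 = 144 ≡ 3 (mod 47)
37^128 ≡ 3^2 = 9 (mod 47)
37^256 ≡ 9^2 = 81 ≡ 34 (mod 47)
37^376 = 37^256 * 37^64 * 37^32 * 37^16 * 37^8 ≡ 34 * 3 * 12 * 24 * 27 (mod 47).
Accumulate the product:
34 * 3 = 102 ≡ 8
8 * 12 = 96 ≡ 2
2 * 24 = 48 ≡ 1
1 * 27 = 27

27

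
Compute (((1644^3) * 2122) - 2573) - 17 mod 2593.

1691

(1644)^3 ≡ 602 (mod 2593)
602 * 2122 = 1277444 ≡ 1688 (mod 2593)
1688 - 2573 = -885 ≡ 1708 (mod 2593)
1708 - 17 = 1691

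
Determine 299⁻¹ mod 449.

446

449 = 1*299 + 150
299 = 1*150 + 149
150 = 1*149 + 1
149 = 149*1 + 0
gcd(299, 449) = 1, so the inverse exists.
Bézout: 1 = 2*449 − 3*299.
So 299⁻¹ ≡ −3 ≡ 446 (mod 449).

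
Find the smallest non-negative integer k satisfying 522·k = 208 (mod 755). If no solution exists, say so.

119

gcd(522, 755) = 1, so a unique solution mod 755 exists.
522⁻¹ ≡ 418 (mod 755).
k ≡ 418·208 ≡ 119 (mod 755).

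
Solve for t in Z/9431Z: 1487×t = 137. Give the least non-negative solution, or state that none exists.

3000

gcd(1487, 9431) = 1, so a unique solution mod 9431 exists.
1487⁻¹ ≡ 6837 (mod 9431).
t ≡ 6837×137 ≡ 3000 (mod 9431).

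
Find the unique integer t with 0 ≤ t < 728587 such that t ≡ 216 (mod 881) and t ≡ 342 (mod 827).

245134

881⁻¹ mod 827: 881*291 ≡ 1 (mod 827), so 881⁻¹ ≡ 291.
t = 216 + 881*((342 − 216)*291 mod 827) = 216 + 881*278 = 245134.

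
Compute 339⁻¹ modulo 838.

309

Apply the Euclidean algorithm and back-substitute:
838 = 2·339 + 160
339 = 2·160 + 19
160 = 8·19 + 8
19 = 2·8 + 3
8 = 2·3 + 2
3 = 1·2 + 1
2 = 2·1 + 0
gcd(339, 838) = 1, so the inverse exists.
Bézout: 1 = −125·838 + 309·339.
So 339⁻¹ ≡ 309 (mod 838).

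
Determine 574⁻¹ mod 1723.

Run the extended Euclidean algorithm:
1723 = 3*574 + 1
574 = 574*1 + 0
gcd(574, 1723) = 1, so the inverse exists.
Back-substitute for 1:
1 = 1*1723 − 3*574
So 574⁻¹ ≡ −3 ≡ 1720 (mod 1723).

1720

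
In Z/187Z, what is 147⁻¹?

Apply the Euclidean algorithm and back-substitute:
187 = 1·147 + 40
147 = 3·40 + 27
40 = 1·27 + 13
27 = 2·13 + 1
13 = 13·1 + 0
gcd(147, 187) = 1, so the inverse exists.
Back-substitute for 1:
1 = 1·27 − 2·13
  = −2·40 + 3·27
  = 3·147 − 11·40
  = −11·187 + 14·147
So 147⁻¹ ≡ 14 (mod 187).

14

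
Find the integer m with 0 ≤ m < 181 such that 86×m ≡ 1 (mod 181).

Run the extended Euclidean algorithm:
181 = 2×86 + 9
86 = 9×9 + 5
9 = 1×5 + 4
5 = 1×4 + 1
4 = 4×1 + 0
gcd(86, 181) = 1, so the inverse exists.
Back-substitute for 1:
1 = 1×5 − 1×4
  = −1×9 + 2×5
  = 2×86 − 19×9
  = −19×181 + 40×86
So 86⁻¹ ≡ 40 (mod 181).

40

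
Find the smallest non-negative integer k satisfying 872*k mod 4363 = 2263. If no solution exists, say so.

gcd(872, 4363) = 1, so a unique solution mod 4363 exists.
872⁻¹ ≡ 2907 (mod 4363).
k ≡ 2907*2263 ≡ 3500 (mod 4363).

3500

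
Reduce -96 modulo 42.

30

-96 = -3*42 + 30, so -96 ≡ 30 (mod 42).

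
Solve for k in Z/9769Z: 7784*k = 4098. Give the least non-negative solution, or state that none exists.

gcd(7784, 9769) = 1, so a unique solution mod 9769 exists.
7784⁻¹ ≡ 1816 (mod 9769).
k ≡ 1816*4098 ≡ 7759 (mod 9769).

7759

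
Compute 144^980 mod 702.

Compute successive squares:
980 in binary is 1111010100, i.e. 980 = 512 + 256 + 128 + 64 + 16 + 4.
144^1 ≡ 144 (mod 702)
144^2 ≡ 144^2 = 20736 ≡ 378 (mod 702)
144^4 ≡ 378^2 = 142884 ≡ 378 (mod 702)
144^8 ≡ 378^2 = 142884 ≡ 378 (mod 702)
144^16 ≡ 378^2 = 142884 ≡ 378 (mod 702)
144^32 ≡ 378^2 = 142884 ≡ 378 (mod 702)
144^64 ≡ 378^2 = 142884 ≡ 378 (mod 702)
144^128 ≡ 378^2 = 142884 ≡ 378 (mod 702)
144^256 ≡ 378^2 = 142884 ≡ 378 (mod 702)
144^512 ≡ 378^2 = 142884 ≡ 378 (mod 702)
144^980 = 144^512 × 144^256 × 144^128 × 144^64 × 144^16 × 144^4 ≡ 378 × 378 × 378 × 378 × 378 × 378 (mod 702).
Accumulate the product:
378 × 378 = 142884 ≡ 378
378 × 378 = 142884 ≡ 378
378 × 378 = 142884 ≡ 378
378 × 378 = 142884 ≡ 378
378 × 378 = 142884 ≡ 378

378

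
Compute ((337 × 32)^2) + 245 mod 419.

337 × 32 = 10784 ≡ 309 (mod 419)
(309)^2 ≡ 368 (mod 419)
368 + 245 = 613 ≡ 194 (mod 419)

194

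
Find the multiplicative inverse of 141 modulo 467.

467 = 3×141 + 44
141 = 3×44 + 9
44 = 4×9 + 8
9 = 1×8 + 1
8 = 8×1 + 0
gcd(141, 467) = 1, so the inverse exists.
Bézout: 1 = −16×467 + 53×141.
So 141⁻¹ ≡ 53 (mod 467).

53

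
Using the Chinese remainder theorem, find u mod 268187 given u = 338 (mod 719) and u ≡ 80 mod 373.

719⁻¹ mod 373: 719·221 ≡ 1 (mod 373), so 719⁻¹ ≡ 221.
u = 338 + 719·((80 − 338)·221 mod 373) = 338 + 719·51 = 37007.
Check: 37007 mod 719 = 338, 37007 mod 373 = 80. ✓

37007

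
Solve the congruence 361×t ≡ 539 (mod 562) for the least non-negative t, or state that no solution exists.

gcd(361, 562) = 1, so a unique solution mod 562 exists.
361⁻¹ ≡ 137 (mod 562).
t ≡ 137×539 ≡ 221 (mod 562).

221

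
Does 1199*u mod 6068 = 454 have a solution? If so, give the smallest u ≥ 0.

1382

gcd(1199, 6068) = 1, so a unique solution mod 6068 exists.
1199⁻¹ ≡ 2743 (mod 6068).
u ≡ 2743*454 ≡ 1382 (mod 6068).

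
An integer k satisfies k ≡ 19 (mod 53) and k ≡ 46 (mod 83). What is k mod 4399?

53⁻¹ mod 83: 53×47 ≡ 1 (mod 83), so 53⁻¹ ≡ 47.
k = 19 + 53×((46 − 19)×47 mod 83) = 19 + 53×24 = 1291.
Check: 1291 mod 53 = 19, 1291 mod 83 = 46. ✓

1291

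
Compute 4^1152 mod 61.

20

Using repeated squaring:
1152 in binary is 10010000000, i.e. 1152 = 1024 + 128.
4^1 ≡ 4 (mod 61)
4^2 ≡ 4^2 = 16 (mod 61)
4^4 ≡ 16^2 = 256 ≡ 12 (mod 61)
4^8 ≡ 12^2 = 144 ≡ 22 (mod 61)
4^16 ≡ 22^2 = 484 ≡ 57 (mod 61)
4^32 ≡ 57^2 = 3249 ≡ 16 (mod 61)
4^64 ≡ 16^2 = 256 ≡ 12 (mod 61)
4^128 ≡ 12^2 = 144 ≡ 22 (mod 61)
4^256 ≡ 22^2 = 484 ≡ 57 (mod 61)
4^512 ≡ 57^2 = 3249 ≡ 16 (mod 61)
4^1024 ≡ 16^2 = 256 ≡ 12 (mod 61)
4^1152 = 4^1024 · 4^128 ≡ 12 · 22 (mod 61).
12 · 22 = 264 ≡ 20 (mod 61).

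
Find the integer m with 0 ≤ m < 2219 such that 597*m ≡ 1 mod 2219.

2219 = 3·597 + 428
597 = 1·428 + 169
428 = 2·169 + 90
169 = 1·90 + 79
90 = 1·79 + 11
79 = 7·11 + 2
11 = 5·2 + 1
2 = 2·1 + 0
gcd(597, 2219) = 1, so the inverse exists.
Bézout: 1 = 272·2219 − 1011·597.
So 597⁻¹ ≡ −1011 ≡ 1208 (mod 2219).

1208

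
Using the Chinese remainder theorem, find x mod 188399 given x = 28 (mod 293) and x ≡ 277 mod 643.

76794

293⁻¹ mod 643: 293·564 ≡ 1 (mod 643), so 293⁻¹ ≡ 564.
x = 28 + 293·((277 − 28)·564 mod 643) = 28 + 293·262 = 76794.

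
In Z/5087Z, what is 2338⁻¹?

5087 = 2*2338 + 411
2338 = 5*411 + 283
411 = 1*283 + 128
283 = 2*128 + 27
128 = 4*27 + 20
27 = 1*20 + 7
20 = 2*7 + 6
7 = 1*6 + 1
6 = 6*1 + 0
gcd(2338, 5087) = 1, so the inverse exists.
Bézout: 1 = −347*5087 + 755*2338.
So 2338⁻¹ ≡ 755 (mod 5087).

755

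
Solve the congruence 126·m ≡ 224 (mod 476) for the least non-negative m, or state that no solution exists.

gcd(126, 476) = 14, and 14 | 224, so solutions exist.
Divide through by 14: 9·m = 16 (mod 34).
9⁻¹ ≡ 19 (mod 34).
m ≡ 19·16 ≡ 32 (mod 34).
The smallest non-negative solution is m = 32.

32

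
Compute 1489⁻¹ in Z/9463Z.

8980

Run the extended Euclidean algorithm:
9463 = 6×1489 + 529
1489 = 2×529 + 431
529 = 1×431 + 98
431 = 4×98 + 39
98 = 2×39 + 20
39 = 1×20 + 19
20 = 1×19 + 1
19 = 19×1 + 0
gcd(1489, 9463) = 1, so the inverse exists.
Bézout: 1 = 76×9463 − 483×1489.
So 1489⁻¹ ≡ −483 ≡ 8980 (mod 9463).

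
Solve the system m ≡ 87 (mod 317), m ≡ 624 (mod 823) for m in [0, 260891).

317⁻¹ mod 823: 317*688 ≡ 1 (mod 823), so 317⁻¹ ≡ 688.
m = 87 + 317*((624 − 87)*688 mod 823) = 87 + 317*752 = 238471.

238471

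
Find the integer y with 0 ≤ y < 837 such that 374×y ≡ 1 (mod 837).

Apply the Euclidean algorithm and back-substitute:
837 = 2·374 + 89
374 = 4·89 + 18
89 = 4·18 + 17
18 = 1·17 + 1
17 = 17·1 + 0
gcd(374, 837) = 1, so the inverse exists.
Bézout: 1 = −21·837 + 47·374.
So 374⁻¹ ≡ 47 (mod 837).

47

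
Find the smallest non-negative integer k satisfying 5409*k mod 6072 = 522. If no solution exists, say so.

gcd(5409, 6072) = 3, and 3 | 522, so solutions exist.
Divide through by 3: 1803*k mod 2024 = 174.
1803⁻¹ ≡ 1099 (mod 2024).
k ≡ 1099*174 ≡ 970 (mod 2024).
The smallest non-negative solution is k = 970.

970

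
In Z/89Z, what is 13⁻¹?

By the extended Euclidean algorithm:
89 = 6*13 + 11
13 = 1*11 + 2
11 = 5*2 + 1
2 = 2*1 + 0
gcd(13, 89) = 1, so the inverse exists.
Back-substitute for 1:
1 = 1*11 − 5*2
  = −5*13 + 6*11
  = 6*89 − 41*13
So 13⁻¹ ≡ −41 ≡ 48 (mod 89).

48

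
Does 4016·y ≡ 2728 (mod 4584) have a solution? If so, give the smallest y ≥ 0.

gcd(4016, 4584) = 8, and 8 | 2728, so solutions exist.
Divide through by 8: 502·y = 341 (mod 573).
502⁻¹ ≡ 460 (mod 573).
y ≡ 460·341 ≡ 431 (mod 573).
The smallest non-negative solution is y = 431.

431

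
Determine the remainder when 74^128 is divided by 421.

220

Using repeated squaring:
74^1 ≡ 74 (mod 421)
74^2 ≡ 74^2 = 5476 ≡ 3 (mod 421)
74^4 ≡ 3^2 = 9 (mod 421)
74^8 ≡ 9^2 = 81 (mod 421)
74^16 ≡ 81^2 = 6561 ≡ 246 (mod 421)
74^32 ≡ 246^2 = 60516 ≡ 313 (mod 421)
74^64 ≡ 313^2 = 97969 ≡ 297 (mod 421)
74^128 ≡ 297^2 = 88209 ≡ 220 (mod 421)
So 74^128 ≡ 220 (mod 421).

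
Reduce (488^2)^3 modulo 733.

717

(488)^2 ≡ 652 (mod 733)
(652)^3 ≡ 717 (mod 733)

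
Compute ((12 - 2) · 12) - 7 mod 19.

12 - 2 = 10
10 · 12 = 120 ≡ 6 (mod 19)
6 - 7 = -1 ≡ 18 (mod 19)

18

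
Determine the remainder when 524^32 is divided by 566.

Using repeated squaring:
524^1 ≡ 524 (mod 566)
524^2 ≡ 524^2 = 274576 ≡ 66 (mod 566)
524^4 ≡ 66^2 = 4356 ≡ 394 (mod 566)
524^8 ≡ 394^2 = 155236 ≡ 152 (mod 566)
524^16 ≡ 152^2 = 23104 ≡ 464 (mod 566)
524^32 ≡ 464^2 = 215296 ≡ 216 (mod 566)
So 524^32 ≡ 216 (mod 566).

216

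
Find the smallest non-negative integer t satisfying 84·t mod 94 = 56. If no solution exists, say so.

32

gcd(84, 94) = 2, and 2 | 56, so solutions exist.
Divide through by 2: 42·t mod 47 = 28.
42⁻¹ ≡ 28 (mod 47).
t ≡ 28·28 ≡ 32 (mod 47).
The smallest non-negative solution is t = 32.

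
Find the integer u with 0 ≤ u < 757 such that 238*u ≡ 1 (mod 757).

757 = 3*238 + 43
238 = 5*43 + 23
43 = 1*23 + 20
23 = 1*20 + 3
20 = 6*3 + 2
3 = 1*2 + 1
2 = 2*1 + 0
gcd(238, 757) = 1, so the inverse exists.
Back-substitute for 1:
1 = 1*3 − 1*2
  = −1*20 + 7*3
  = 7*23 − 8*20
  = −8*43 + 15*23
  = 15*238 − 83*43
  = −83*757 + 264*238
So 238⁻¹ ≡ 264 (mod 757).

264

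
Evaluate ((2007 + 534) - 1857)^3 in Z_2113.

1767

2007 + 534 = 2541 ≡ 428 (mod 2113)
428 - 1857 = -1429 ≡ 684 (mod 2113)
(684)^3 ≡ 1767 (mod 2113)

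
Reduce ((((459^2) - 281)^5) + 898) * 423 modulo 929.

(459)^2 ≡ 727 (mod 929)
727 - 281 = 446
(446)^5 ≡ 39 (mod 929)
39 + 898 = 937 ≡ 8 (mod 929)
8 * 423 = 3384 ≡ 597 (mod 929)

597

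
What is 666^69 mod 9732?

Compute successive squares:
69 in binary is 1000101, i.e. 69 = 64 + 4 + 1.
666^1 ≡ 666 (mod 9732)
666^2 ≡ 666^2 = 443556 ≡ 5616 (mod 9732)
666^4 ≡ 5616^2 = 31539456 ≡ 7776 (mod 9732)
666^8 ≡ 7776^2 = 60466176 ≡ 1260 (mod 9732)
666^16 ≡ 1260^2 = 1587600 ≡ 1284 (mod 9732)
666^32 ≡ 1284^2 = 1648656 ≡ 3948 (mod 9732)
666^64 ≡ 3948^2 = 15586704 ≡ 5772 (mod 9732)
666^69 = 666^64 · 666^4 · 666^1 ≡ 5772 · 7776 · 666 (mod 9732).
Accumulate the product:
5772 · 7776 = 44883072 ≡ 8820
8820 · 666 = 5874120 ≡ 5724

5724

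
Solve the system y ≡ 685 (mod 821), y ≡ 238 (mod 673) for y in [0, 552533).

821⁻¹ mod 673: 821×432 ≡ 1 (mod 673), so 821⁻¹ ≡ 432.
y = 685 + 821×((238 − 685)×432 mod 673) = 685 + 821×47 = 39272.

39272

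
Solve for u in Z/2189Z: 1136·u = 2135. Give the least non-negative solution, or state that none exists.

1291

gcd(1136, 2189) = 1, so a unique solution mod 2189 exists.
1136⁻¹ ≡ 422 (mod 2189).
u ≡ 422·2135 ≡ 1291 (mod 2189).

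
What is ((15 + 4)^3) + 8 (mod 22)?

15 + 4 = 19
(19)^3 ≡ 17 (mod 22)
17 + 8 = 25 ≡ 3 (mod 22)

3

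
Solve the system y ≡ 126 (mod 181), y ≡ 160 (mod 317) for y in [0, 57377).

181⁻¹ mod 317: 181·310 ≡ 1 (mod 317), so 181⁻¹ ≡ 310.
y = 126 + 181·((160 − 126)·310 mod 317) = 126 + 181·79 = 14425.

14425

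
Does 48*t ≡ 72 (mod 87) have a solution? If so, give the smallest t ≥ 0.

16

gcd(48, 87) = 3, and 3 | 72, so solutions exist.
Divide through by 3: 16*t = 24 (mod 29).
16⁻¹ ≡ 20 (mod 29).
t ≡ 20*24 ≡ 16 (mod 29).
The smallest non-negative solution is t = 16.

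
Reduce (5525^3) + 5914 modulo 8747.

(5525)^3 ≡ 4711 (mod 8747)
4711 + 5914 = 10625 ≡ 1878 (mod 8747)

1878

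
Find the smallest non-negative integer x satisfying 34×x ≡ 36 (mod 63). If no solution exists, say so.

27

gcd(34, 63) = 1, so a unique solution mod 63 exists.
34⁻¹ ≡ 13 (mod 63).
x ≡ 13×36 ≡ 27 (mod 63).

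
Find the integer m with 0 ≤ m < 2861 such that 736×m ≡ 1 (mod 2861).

2344

Apply the Euclidean algorithm and back-substitute:
2861 = 3·736 + 653
736 = 1·653 + 83
653 = 7·83 + 72
83 = 1·72 + 11
72 = 6·11 + 6
11 = 1·6 + 5
6 = 1·5 + 1
5 = 5·1 + 0
gcd(736, 2861) = 1, so the inverse exists.
Back-substitute for 1:
1 = 1·6 − 1·5
  = −1·11 + 2·6
  = 2·72 − 13·11
  = −13·83 + 15·72
  = 15·653 − 118·83
  = −118·736 + 133·653
  = 133·2861 − 517·736
So 736⁻¹ ≡ −517 ≡ 2344 (mod 2861).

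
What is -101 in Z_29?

15

-101 = -4·29 + 15, so -101 ≡ 15 (mod 29).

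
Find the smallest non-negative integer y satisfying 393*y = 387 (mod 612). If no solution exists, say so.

15

gcd(393, 612) = 3, and 3 | 387, so solutions exist.
Divide through by 3: 131*y ≡ 129 (mod 204).
131⁻¹ ≡ 95 (mod 204).
y ≡ 95*129 ≡ 15 (mod 204).
The smallest non-negative solution is y = 15.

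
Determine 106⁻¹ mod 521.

521 = 4·106 + 97
106 = 1·97 + 9
97 = 10·9 + 7
9 = 1·7 + 2
7 = 3·2 + 1
2 = 2·1 + 0
gcd(106, 521) = 1, so the inverse exists.
Bézout: 1 = 47·521 − 231·106.
So 106⁻¹ ≡ −231 ≡ 290 (mod 521).

290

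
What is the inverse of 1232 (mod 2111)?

Apply the Euclidean algorithm and back-substitute:
2111 = 1·1232 + 879
1232 = 1·879 + 353
879 = 2·353 + 173
353 = 2·173 + 7
173 = 24·7 + 5
7 = 1·5 + 2
5 = 2·2 + 1
2 = 2·1 + 0
gcd(1232, 2111) = 1, so the inverse exists.
Bézout: 1 = 527·2111 − 903·1232.
So 1232⁻¹ ≡ −903 ≡ 1208 (mod 2111).

1208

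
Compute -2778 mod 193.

-2778 = -15×193 + 117, so -2778 ≡ 117 (mod 193).

117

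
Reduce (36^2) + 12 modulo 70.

(36)^2 ≡ 36 (mod 70)
36 + 12 = 48

48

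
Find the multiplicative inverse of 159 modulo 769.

769 = 4*159 + 133
159 = 1*133 + 26
133 = 5*26 + 3
26 = 8*3 + 2
3 = 1*2 + 1
2 = 2*1 + 0
gcd(159, 769) = 1, so the inverse exists.
Bézout: 1 = 55*769 − 266*159.
So 159⁻¹ ≡ −266 ≡ 503 (mod 769).

503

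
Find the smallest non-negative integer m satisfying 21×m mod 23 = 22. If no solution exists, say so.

12

gcd(21, 23) = 1, so a unique solution mod 23 exists.
21⁻¹ ≡ 11 (mod 23).
m ≡ 11×22 ≡ 12 (mod 23).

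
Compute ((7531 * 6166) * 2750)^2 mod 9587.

7242

7531 * 6166 = 46436146 ≡ 6305 (mod 9587)
6305 * 2750 = 17338750 ≡ 5454 (mod 9587)
(5454)^2 ≡ 7242 (mod 9587)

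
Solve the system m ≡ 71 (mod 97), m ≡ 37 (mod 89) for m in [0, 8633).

1817

97⁻¹ mod 89: 97*78 ≡ 1 (mod 89), so 97⁻¹ ≡ 78.
m = 71 + 97*((37 − 71)*78 mod 89) = 71 + 97*18 = 1817.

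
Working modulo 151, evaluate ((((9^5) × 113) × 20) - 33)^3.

(9)^5 ≡ 8 (mod 151)
8 × 113 = 904 ≡ 149 (mod 151)
149 × 20 = 2980 ≡ 111 (mod 151)
111 - 33 = 78
(78)^3 ≡ 110 (mod 151)

110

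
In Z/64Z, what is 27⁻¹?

64 = 2·27 + 10
27 = 2·10 + 7
10 = 1·7 + 3
7 = 2·3 + 1
3 = 3·1 + 0
gcd(27, 64) = 1, so the inverse exists.
Bézout: 1 = −8·64 + 19·27.
So 27⁻¹ ≡ 19 (mod 64).

19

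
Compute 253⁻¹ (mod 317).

317 = 1*253 + 64
253 = 3*64 + 61
64 = 1*61 + 3
61 = 20*3 + 1
3 = 3*1 + 0
gcd(253, 317) = 1, so the inverse exists.
Bézout: 1 = −83*317 + 104*253.
So 253⁻¹ ≡ 104 (mod 317).

104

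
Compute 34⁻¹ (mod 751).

751 = 22×34 + 3
34 = 11×3 + 1
3 = 3×1 + 0
gcd(34, 751) = 1, so the inverse exists.
Back-substitute for 1:
1 = 1×34 − 11×3
  = −11×751 + 243×34
So 34⁻¹ ≡ 243 (mod 751).

243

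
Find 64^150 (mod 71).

Compute successive squares:
64^1 ≡ 64 (mod 71)
64^2 ≡ 64^2 = 4096 ≡ 49 (mod 71)
64^4 ≡ 49^2 = 2401 ≡ 58 (mod 71)
64^8 ≡ 58^2 = 3364 ≡ 27 (mod 71)
64^16 ≡ 27^2 = 729 ≡ 19 (mod 71)
64^32 ≡ 19^2 = 361 ≡ 6 (mod 71)
64^64 ≡ 6^2 = 36 (mod 71)
64^128 ≡ 36^2 = 1296 ≡ 18 (mod 71)
64^150 = 64^128 * 64^16 * 64^4 * 64^2 ≡ 18 * 19 * 58 * 49 (mod 71).
Accumulate the product:
18 * 19 = 342 ≡ 58
58 * 58 = 3364 ≡ 27
27 * 49 = 1323 ≡ 45

45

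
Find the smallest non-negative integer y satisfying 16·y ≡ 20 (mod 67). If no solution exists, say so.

gcd(16, 67) = 1, so a unique solution mod 67 exists.
16⁻¹ ≡ 21 (mod 67).
y ≡ 21·20 ≡ 18 (mod 67).

18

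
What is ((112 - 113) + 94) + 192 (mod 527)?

112 - 113 = -1 ≡ 526 (mod 527)
526 + 94 = 620 ≡ 93 (mod 527)
93 + 192 = 285

285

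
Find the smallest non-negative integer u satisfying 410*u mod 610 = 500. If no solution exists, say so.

28

gcd(410, 610) = 10, and 10 | 500, so solutions exist.
Divide through by 10: 41*u ≡ 50 mod 61.
41⁻¹ ≡ 3 (mod 61).
u ≡ 3*50 ≡ 28 (mod 61).
The smallest non-negative solution is u = 28.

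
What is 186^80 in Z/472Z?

80 in binary is 1010000, i.e. 80 = 64 + 16.
186^1 ≡ 186 (mod 472)
186^2 ≡ 186^2 = 34596 ≡ 140 (mod 472)
186^4 ≡ 140^2 = 19600 ≡ 248 (mod 472)
186^8 ≡ 248^2 = 61504 ≡ 144 (mod 472)
186^16 ≡ 144^2 = 20736 ≡ 440 (mod 472)
186^32 ≡ 440^2 = 193600 ≡ 80 (mod 472)
186^64 ≡ 80^2 = 6400 ≡ 264 (mod 472)
186^80 = 186^64 · 186^16 ≡ 264 · 440 (mod 472).
264 · 440 = 116160 ≡ 48 (mod 472).

48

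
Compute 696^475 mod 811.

710

Using repeated squaring:
475 in binary is 111011011, i.e. 475 = 256 + 128 + 64 + 16 + 8 + 2 + 1.
696^1 ≡ 696 (mod 811)
696^2 ≡ 696^2 = 484416 ≡ 249 (mod 811)
696^4 ≡ 249^2 = 62001 ≡ 365 (mod 811)
696^8 ≡ 365^2 = 133225 ≡ 221 (mod 811)
696^16 ≡ 221^2 = 48841 ≡ 181 (mod 811)
696^32 ≡ 181^2 = 32761 ≡ 321 (mod 811)
696^64 ≡ 321^2 = 103041 ≡ 44 (mod 811)
696^128 ≡ 44^2 = 1936 ≡ 314 (mod 811)
696^256 ≡ 314^2 = 98596 ≡ 465 (mod 811)
696^475 = 696^256 · 696^128 · 696^64 · 696^16 · 696^8 · 696^2 · 696^1 ≡ 465 · 314 · 44 · 181 · 221 · 249 · 696 (mod 811).
Accumulate the product:
465 · 314 = 146010 ≡ 30
30 · 44 = 1320 ≡ 509
509 · 181 = 92129 ≡ 486
486 · 221 = 107406 ≡ 354
354 · 249 = 88146 ≡ 558
558 · 696 = 388368 ≡ 710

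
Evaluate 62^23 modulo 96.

32

23 in binary is 10111, i.e. 23 = 16 + 4 + 2 + 1.
62^1 ≡ 62 (mod 96)
62^2 ≡ 62^2 = 3844 ≡ 4 (mod 96)
62^4 ≡ 4^2 = 16 (mod 96)
62^8 ≡ 16^2 = 256 ≡ 64 (mod 96)
62^16 ≡ 64^2 = 4096 ≡ 64 (mod 96)
62^23 = 62^16 × 62^4 × 62^2 × 62^1 ≡ 64 × 16 × 4 × 62 (mod 96).
Accumulate the product:
64 × 16 = 1024 ≡ 64
64 × 4 = 256 ≡ 64
64 × 62 = 3968 ≡ 32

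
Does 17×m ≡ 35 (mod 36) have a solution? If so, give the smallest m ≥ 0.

19

gcd(17, 36) = 1, so a unique solution mod 36 exists.
17⁻¹ ≡ 17 (mod 36).
m ≡ 17×35 ≡ 19 (mod 36).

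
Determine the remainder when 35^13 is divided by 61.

10

By square-and-multiply:
35^1 ≡ 35 (mod 61)
35^2 ≡ 35^2 = 1225 ≡ 5 (mod 61)
35^4 ≡ 5^2 = 25 (mod 61)
35^8 ≡ 25^2 = 625 ≡ 15 (mod 61)
35^13 = 35^8 × 35^4 × 35^1 ≡ 15 × 25 × 35 (mod 61).
Accumulate the product:
15 × 25 = 375 ≡ 9
9 × 35 = 315 ≡ 10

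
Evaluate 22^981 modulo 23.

Using repeated squaring:
981 in binary is 1111010101, i.e. 981 = 512 + 256 + 128 + 64 + 16 + 4 + 1.
22^1 ≡ 22 (mod 23)
22^2 ≡ 22^2 = 484 ≡ 1 (mod 23)
22^4 ≡ 1^2 = 1 (mod 23)
22^8 ≡ 1^2 = 1 (mod 23)
22^16 ≡ 1^2 = 1 (mod 23)
22^32 ≡ 1^2 = 1 (mod 23)
22^64 ≡ 1^2 = 1 (mod 23)
22^128 ≡ 1^2 = 1 (mod 23)
22^256 ≡ 1^2 = 1 (mod 23)
22^512 ≡ 1^2 = 1 (mod 23)
22^981 = 22^512 * 22^256 * 22^128 * 22^64 * 22^16 * 22^4 * 22^1 ≡ 1 * 1 * 1 * 1 * 1 * 1 * 22 (mod 23).
Accumulate the product:
1 * 1 = 1
1 * 1 = 1
1 * 1 = 1
1 * 1 = 1
1 * 1 = 1
1 * 22 = 22

22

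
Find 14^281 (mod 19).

Compute successive squares:
281 in binary is 100011001, i.e. 281 = 256 + 16 + 8 + 1.
14^1 ≡ 14 (mod 19)
14^2 ≡ 14^2 = 196 ≡ 6 (mod 19)
14^4 ≡ 6^2 = 36 ≡ 17 (mod 19)
14^8 ≡ 17^2 = 289 ≡ 4 (mod 19)
14^16 ≡ 4^2 = 16 (mod 19)
14^32 ≡ 16^2 = 256 ≡ 9 (mod 19)
14^64 ≡ 9^2 = 81 ≡ 5 (mod 19)
14^128 ≡ 5^2 = 25 ≡ 6 (mod 19)
14^256 ≡ 6^2 = 36 ≡ 17 (mod 19)
14^281 = 14^256 × 14^16 × 14^8 × 14^1 ≡ 17 × 16 × 4 × 14 (mod 19).
Accumulate the product:
17 × 16 = 272 ≡ 6
6 × 4 = 24 ≡ 5
5 × 14 = 70 ≡ 13

13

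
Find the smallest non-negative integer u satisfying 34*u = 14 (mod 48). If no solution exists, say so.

23

gcd(34, 48) = 2, and 2 | 14, so solutions exist.
Divide through by 2: 17*u ≡ 7 (mod 24).
17⁻¹ ≡ 17 (mod 24).
u ≡ 17*7 ≡ 23 (mod 24).
The smallest non-negative solution is u = 23.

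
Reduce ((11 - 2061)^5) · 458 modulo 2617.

11 - 2061 = -2050 ≡ 567 (mod 2617)
(567)^5 ≡ 447 (mod 2617)
447 · 458 = 204726 ≡ 600 (mod 2617)

600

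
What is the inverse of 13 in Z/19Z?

3

19 = 1×13 + 6
13 = 2×6 + 1
6 = 6×1 + 0
gcd(13, 19) = 1, so the inverse exists.
Bézout: 1 = −2×19 + 3×13.
So 13⁻¹ ≡ 3 (mod 19).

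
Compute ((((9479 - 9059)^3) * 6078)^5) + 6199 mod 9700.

9479 - 9059 = 420
(420)^3 ≡ 9100 (mod 9700)
9100 * 6078 = 55309800 ≡ 400 (mod 9700)
(400)^5 ≡ 900 (mod 9700)
900 + 6199 = 7099

7099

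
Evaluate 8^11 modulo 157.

29

Using repeated squaring:
8^1 ≡ 8 (mod 157)
8^2 ≡ 8^2 = 64 (mod 157)
8^4 ≡ 64^2 = 4096 ≡ 14 (mod 157)
8^8 ≡ 14^2 = 196 ≡ 39 (mod 157)
8^11 = 8^8 * 8^2 * 8^1 ≡ 39 * 64 * 8 (mod 157).
Accumulate the product:
39 * 64 = 2496 ≡ 141
141 * 8 = 1128 ≡ 29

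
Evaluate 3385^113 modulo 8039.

105

Compute successive squares:
113 in binary is 1110001, i.e. 113 = 64 + 32 + 16 + 1.
3385^1 ≡ 3385 (mod 8039)
3385^2 ≡ 3385^2 = 11458225 ≡ 2650 (mod 8039)
3385^4 ≡ 2650^2 = 7022500 ≡ 4453 (mod 8039)
3385^8 ≡ 4453^2 = 19829209 ≡ 5035 (mod 8039)
3385^16 ≡ 5035^2 = 25351225 ≡ 4258 (mod 8039)
3385^32 ≡ 4258^2 = 18130564 ≡ 2619 (mod 8039)
3385^64 ≡ 2619^2 = 6859161 ≡ 1894 (mod 8039)
3385^113 = 3385^64 * 3385^32 * 3385^16 * 3385^1 ≡ 1894 * 2619 * 4258 * 3385 (mod 8039).
Accumulate the product:
1894 * 2619 = 4960386 ≡ 323
323 * 4258 = 1375334 ≡ 665
665 * 3385 = 2251025 ≡ 105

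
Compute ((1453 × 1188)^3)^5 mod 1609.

1271

1453 × 1188 = 1726164 ≡ 1316 (mod 1609)
(1316)^3 ≡ 1349 (mod 1609)
(1349)^5 ≡ 1271 (mod 1609)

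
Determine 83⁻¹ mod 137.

104

137 = 1×83 + 54
83 = 1×54 + 29
54 = 1×29 + 25
29 = 1×25 + 4
25 = 6×4 + 1
4 = 4×1 + 0
gcd(83, 137) = 1, so the inverse exists.
Back-substitute for 1:
1 = 1×25 − 6×4
  = −6×29 + 7×25
  = 7×54 − 13×29
  = −13×83 + 20×54
  = 20×137 − 33×83
So 83⁻¹ ≡ −33 ≡ 104 (mod 137).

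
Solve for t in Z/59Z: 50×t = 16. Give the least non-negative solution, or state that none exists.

31

gcd(50, 59) = 1, so a unique solution mod 59 exists.
50⁻¹ ≡ 13 (mod 59).
t ≡ 13×16 ≡ 31 (mod 59).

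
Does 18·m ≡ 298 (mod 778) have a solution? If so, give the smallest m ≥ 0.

gcd(18, 778) = 2, and 2 | 298, so solutions exist.
Divide through by 2: 9·m mod 389 = 149.
9⁻¹ ≡ 173 (mod 389).
m ≡ 173·149 ≡ 103 (mod 389).
The smallest non-negative solution is m = 103.

103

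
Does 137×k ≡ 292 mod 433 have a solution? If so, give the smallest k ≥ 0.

gcd(137, 433) = 1, so a unique solution mod 433 exists.
137⁻¹ ≡ 177 (mod 433).
k ≡ 177×292 ≡ 157 (mod 433).

157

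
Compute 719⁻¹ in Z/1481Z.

Run the extended Euclidean algorithm:
1481 = 2*719 + 43
719 = 16*43 + 31
43 = 1*31 + 12
31 = 2*12 + 7
12 = 1*7 + 5
7 = 1*5 + 2
5 = 2*2 + 1
2 = 2*1 + 0
gcd(719, 1481) = 1, so the inverse exists.
Back-substitute for 1:
1 = 1*5 − 2*2
  = −2*7 + 3*5
  = 3*12 − 5*7
  = −5*31 + 13*12
  = 13*43 − 18*31
  = −18*719 + 301*43
  = 301*1481 − 620*719
So 719⁻¹ ≡ −620 ≡ 861 (mod 1481).

861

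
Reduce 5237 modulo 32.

5237 = 163×32 + 21, so 5237 ≡ 21 (mod 32).

21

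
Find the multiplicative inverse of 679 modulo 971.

276

Run the extended Euclidean algorithm:
971 = 1*679 + 292
679 = 2*292 + 95
292 = 3*95 + 7
95 = 13*7 + 4
7 = 1*4 + 3
4 = 1*3 + 1
3 = 3*1 + 0
gcd(679, 971) = 1, so the inverse exists.
Bézout: 1 = −193*971 + 276*679.
So 679⁻¹ ≡ 276 (mod 971).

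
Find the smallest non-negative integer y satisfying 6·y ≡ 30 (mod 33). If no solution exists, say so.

gcd(6, 33) = 3, and 3 | 30, so solutions exist.
Divide through by 3: 2·y ≡ 10 mod 11.
2⁻¹ ≡ 6 (mod 11).
y ≡ 6·10 ≡ 5 (mod 11).
The smallest non-negative solution is y = 5.

5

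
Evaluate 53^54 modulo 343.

57

Using repeated squaring:
54 in binary is 110110, i.e. 54 = 32 + 16 + 4 + 2.
53^1 ≡ 53 (mod 343)
53^2 ≡ 53^2 = 2809 ≡ 65 (mod 343)
53^4 ≡ 65^2 = 4225 ≡ 109 (mod 343)
53^8 ≡ 109^2 = 11881 ≡ 219 (mod 343)
53^16 ≡ 219^2 = 47961 ≡ 284 (mod 343)
53^32 ≡ 284^2 = 80656 ≡ 51 (mod 343)
53^54 = 53^32 * 53^16 * 53^4 * 53^2 ≡ 51 * 284 * 109 * 65 (mod 343).
Accumulate the product:
51 * 284 = 14484 ≡ 78
78 * 109 = 8502 ≡ 270
270 * 65 = 17550 ≡ 57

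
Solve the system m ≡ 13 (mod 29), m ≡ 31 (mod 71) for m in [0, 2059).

29⁻¹ mod 71: 29×49 ≡ 1 (mod 71), so 29⁻¹ ≡ 49.
m = 13 + 29×((31 − 13)×49 mod 71) = 13 + 29×30 = 883.
Check: 883 mod 29 = 13, 883 mod 71 = 31. ✓

883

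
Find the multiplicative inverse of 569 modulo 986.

Run the extended Euclidean algorithm:
986 = 1·569 + 417
569 = 1·417 + 152
417 = 2·152 + 113
152 = 1·113 + 39
113 = 2·39 + 35
39 = 1·35 + 4
35 = 8·4 + 3
4 = 1·3 + 1
3 = 3·1 + 0
gcd(569, 986) = 1, so the inverse exists.
Back-substitute for 1:
1 = 1·4 − 1·3
  = −1·35 + 9·4
  = 9·39 − 10·35
  = −10·113 + 29·39
  = 29·152 − 39·113
  = −39·417 + 107·152
  = 107·569 − 146·417
  = −146·986 + 253·569
So 569⁻¹ ≡ 253 (mod 986).

253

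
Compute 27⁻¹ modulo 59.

35

59 = 2*27 + 5
27 = 5*5 + 2
5 = 2*2 + 1
2 = 2*1 + 0
gcd(27, 59) = 1, so the inverse exists.
Back-substitute for 1:
1 = 1*5 − 2*2
  = −2*27 + 11*5
  = 11*59 − 24*27
So 27⁻¹ ≡ −24 ≡ 35 (mod 59).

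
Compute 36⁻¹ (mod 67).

54

By the extended Euclidean algorithm:
67 = 1*36 + 31
36 = 1*31 + 5
31 = 6*5 + 1
5 = 5*1 + 0
gcd(36, 67) = 1, so the inverse exists.
Back-substitute for 1:
1 = 1*31 − 6*5
  = −6*36 + 7*31
  = 7*67 − 13*36
So 36⁻¹ ≡ −13 ≡ 54 (mod 67).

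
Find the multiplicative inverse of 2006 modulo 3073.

72

By the extended Euclidean algorithm:
3073 = 1×2006 + 1067
2006 = 1×1067 + 939
1067 = 1×939 + 128
939 = 7×128 + 43
128 = 2×43 + 42
43 = 1×42 + 1
42 = 42×1 + 0
gcd(2006, 3073) = 1, so the inverse exists.
Back-substitute for 1:
1 = 1×43 − 1×42
  = −1×128 + 3×43
  = 3×939 − 22×128
  = −22×1067 + 25×939
  = 25×2006 − 47×1067
  = −47×3073 + 72×2006
So 2006⁻¹ ≡ 72 (mod 3073).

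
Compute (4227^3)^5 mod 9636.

6183

(4227)^3 ≡ 2139 (mod 9636)
(2139)^5 ≡ 6183 (mod 9636)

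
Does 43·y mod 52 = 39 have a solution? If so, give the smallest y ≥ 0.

13

gcd(43, 52) = 1, so a unique solution mod 52 exists.
43⁻¹ ≡ 23 (mod 52).
y ≡ 23·39 ≡ 13 (mod 52).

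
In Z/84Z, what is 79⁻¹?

67

Run the extended Euclidean algorithm:
84 = 1·79 + 5
79 = 15·5 + 4
5 = 1·4 + 1
4 = 4·1 + 0
gcd(79, 84) = 1, so the inverse exists.
Back-substitute for 1:
1 = 1·5 − 1·4
  = −1·79 + 16·5
  = 16·84 − 17·79
So 79⁻¹ ≡ −17 ≡ 67 (mod 84).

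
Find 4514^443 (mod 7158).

By square-and-multiply:
4514^1 ≡ 4514 (mod 7158)
4514^2 ≡ 4514^2 = 20376196 ≡ 4528 (mod 7158)
4514^4 ≡ 4528^2 = 20502784 ≡ 2272 (mod 7158)
4514^8 ≡ 2272^2 = 5161984 ≡ 1066 (mod 7158)
4514^16 ≡ 1066^2 = 1136356 ≡ 5392 (mod 7158)
4514^32 ≡ 5392^2 = 29073664 ≡ 5026 (mod 7158)
4514^64 ≡ 5026^2 = 25260676 ≡ 94 (mod 7158)
4514^128 ≡ 94^2 = 8836 ≡ 1678 (mod 7158)
4514^256 ≡ 1678^2 = 2815684 ≡ 2590 (mod 7158)
4514^443 = 4514^256 · 4514^128 · 4514^32 · 4514^16 · 4514^8 · 4514^2 · 4514^1 ≡ 2590 · 1678 · 5026 · 5392 · 1066 · 4528 · 4514 (mod 7158).
Accumulate the product:
2590 · 1678 = 4346020 ≡ 1114
1114 · 5026 = 5598964 ≡ 1408
1408 · 5392 = 7591936 ≡ 4456
4456 · 1066 = 4750096 ≡ 4342
4342 · 4528 = 19660576 ≡ 4708
4708 · 4514 = 21251912 ≡ 6968

6968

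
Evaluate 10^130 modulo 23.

3

Using repeated squaring:
130 in binary is 10000010, i.e. 130 = 128 + 2.
10^1 ≡ 10 (mod 23)
10^2 ≡ 10^2 = 100 ≡ 8 (mod 23)
10^4 ≡ 8^2 = 64 ≡ 18 (mod 23)
10^8 ≡ 18^2 = 324 ≡ 2 (mod 23)
10^16 ≡ 2^2 = 4 (mod 23)
10^32 ≡ 4^2 = 16 (mod 23)
10^64 ≡ 16^2 = 256 ≡ 3 (mod 23)
10^128 ≡ 3^2 = 9 (mod 23)
10^130 = 10^128 · 10^2 ≡ 9 · 8 (mod 23).
9 · 8 = 72 ≡ 3 (mod 23).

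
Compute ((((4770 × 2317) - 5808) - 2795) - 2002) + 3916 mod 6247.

705

4770 × 2317 = 11052090 ≡ 1147 (mod 6247)
1147 - 5808 = -4661 ≡ 1586 (mod 6247)
1586 - 2795 = -1209 ≡ 5038 (mod 6247)
5038 - 2002 = 3036
3036 + 3916 = 6952 ≡ 705 (mod 6247)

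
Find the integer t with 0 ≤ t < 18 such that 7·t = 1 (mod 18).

13

18 = 2*7 + 4
7 = 1*4 + 3
4 = 1*3 + 1
3 = 3*1 + 0
gcd(7, 18) = 1, so the inverse exists.
Back-substitute for 1:
1 = 1*4 − 1*3
  = −1*7 + 2*4
  = 2*18 − 5*7
So 7⁻¹ ≡ −5 ≡ 13 (mod 18).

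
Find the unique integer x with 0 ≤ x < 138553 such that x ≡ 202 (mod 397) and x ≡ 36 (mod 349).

397⁻¹ mod 349: 397·80 ≡ 1 (mod 349), so 397⁻¹ ≡ 80.
x = 202 + 397·((36 − 202)·80 mod 349) = 202 + 397·331 = 131609.
Check: 131609 mod 397 = 202, 131609 mod 349 = 36. ✓

131609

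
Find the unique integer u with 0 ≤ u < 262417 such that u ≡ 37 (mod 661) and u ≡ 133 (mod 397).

661⁻¹ mod 397: 661·197 ≡ 1 (mod 397), so 661⁻¹ ≡ 197.
u = 37 + 661·((133 − 37)·197 mod 397) = 37 + 661·253 = 167270.

167270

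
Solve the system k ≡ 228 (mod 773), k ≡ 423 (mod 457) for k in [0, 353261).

773⁻¹ mod 457: 773·363 ≡ 1 (mod 457), so 773⁻¹ ≡ 363.
k = 228 + 773·((423 − 228)·363 mod 457) = 228 + 773·407 = 314839.
Check: 314839 mod 773 = 228, 314839 mod 457 = 423. ✓

314839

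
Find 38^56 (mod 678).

Compute successive squares:
56 in binary is 111000, i.e. 56 = 32 + 16 + 8.
38^1 ≡ 38 (mod 678)
38^2 ≡ 38^2 = 1444 ≡ 88 (mod 678)
38^4 ≡ 88^2 = 7744 ≡ 286 (mod 678)
38^8 ≡ 286^2 = 81796 ≡ 436 (mod 678)
38^16 ≡ 436^2 = 190096 ≡ 256 (mod 678)
38^32 ≡ 256^2 = 65536 ≡ 448 (mod 678)
38^56 = 38^32 · 38^16 · 38^8 ≡ 448 · 256 · 436 (mod 678).
Accumulate the product:
448 · 256 = 114688 ≡ 106
106 · 436 = 46216 ≡ 112

112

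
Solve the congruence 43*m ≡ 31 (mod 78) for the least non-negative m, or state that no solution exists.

37

gcd(43, 78) = 1, so a unique solution mod 78 exists.
43⁻¹ ≡ 49 (mod 78).
m ≡ 49*31 ≡ 37 (mod 78).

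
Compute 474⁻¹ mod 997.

997 = 2*474 + 49
474 = 9*49 + 33
49 = 1*33 + 16
33 = 2*16 + 1
16 = 16*1 + 0
gcd(474, 997) = 1, so the inverse exists.
Back-substitute for 1:
1 = 1*33 − 2*16
  = −2*49 + 3*33
  = 3*474 − 29*49
  = −29*997 + 61*474
So 474⁻¹ ≡ 61 (mod 997).

61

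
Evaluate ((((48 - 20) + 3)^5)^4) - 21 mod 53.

15

48 - 20 = 28
28 + 3 = 31
(31)^5 ≡ 35 (mod 53)
(35)^4 ≡ 36 (mod 53)
36 - 21 = 15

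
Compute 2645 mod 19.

2645 = 139*19 + 4, so 2645 ≡ 4 (mod 19).

4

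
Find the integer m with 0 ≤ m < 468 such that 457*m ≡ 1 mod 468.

By the extended Euclidean algorithm:
468 = 1·457 + 11
457 = 41·11 + 6
11 = 1·6 + 5
6 = 1·5 + 1
5 = 5·1 + 0
gcd(457, 468) = 1, so the inverse exists.
Bézout: 1 = −83·468 + 85·457.
So 457⁻¹ ≡ 85 (mod 468).

85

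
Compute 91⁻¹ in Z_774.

757

By the extended Euclidean algorithm:
774 = 8*91 + 46
91 = 1*46 + 45
46 = 1*45 + 1
45 = 45*1 + 0
gcd(91, 774) = 1, so the inverse exists.
Bézout: 1 = 2*774 − 17*91.
So 91⁻¹ ≡ −17 ≡ 757 (mod 774).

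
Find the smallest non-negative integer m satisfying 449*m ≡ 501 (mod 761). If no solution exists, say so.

635

gcd(449, 761) = 1, so a unique solution mod 761 exists.
449⁻¹ ≡ 100 (mod 761).
m ≡ 100*501 ≡ 635 (mod 761).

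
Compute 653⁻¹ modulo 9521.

5803

By the extended Euclidean algorithm:
9521 = 14·653 + 379
653 = 1·379 + 274
379 = 1·274 + 105
274 = 2·105 + 64
105 = 1·64 + 41
64 = 1·41 + 23
41 = 1·23 + 18
23 = 1·18 + 5
18 = 3·5 + 3
5 = 1·3 + 2
3 = 1·2 + 1
2 = 2·1 + 0
gcd(653, 9521) = 1, so the inverse exists.
Back-substitute for 1:
1 = 1·3 − 1·2
  = −1·5 + 2·3
  = 2·18 − 7·5
  = −7·23 + 9·18
  = 9·41 − 16·23
  = −16·64 + 25·41
  = 25·105 − 41·64
  = −41·274 + 107·105
  = 107·379 − 148·274
  = −148·653 + 255·379
  = 255·9521 − 3718·653
So 653⁻¹ ≡ −3718 ≡ 5803 (mod 9521).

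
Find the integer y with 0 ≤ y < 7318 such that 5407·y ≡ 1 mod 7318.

6667

7318 = 1·5407 + 1911
5407 = 2·1911 + 1585
1911 = 1·1585 + 326
1585 = 4·326 + 281
326 = 1·281 + 45
281 = 6·45 + 11
45 = 4·11 + 1
11 = 11·1 + 0
gcd(5407, 7318) = 1, so the inverse exists.
Bézout: 1 = 481·7318 − 651·5407.
So 5407⁻¹ ≡ −651 ≡ 6667 (mod 7318).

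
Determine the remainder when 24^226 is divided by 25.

226 in binary is 11100010, i.e. 226 = 128 + 64 + 32 + 2.
24^1 ≡ 24 (mod 25)
24^2 ≡ 24^2 = 576 ≡ 1 (mod 25)
24^4 ≡ 1^2 = 1 (mod 25)
24^8 ≡ 1^2 = 1 (mod 25)
24^16 ≡ 1^2 = 1 (mod 25)
24^32 ≡ 1^2 = 1 (mod 25)
24^64 ≡ 1^2 = 1 (mod 25)
24^128 ≡ 1^2 = 1 (mod 25)
24^226 = 24^128 · 24^64 · 24^32 · 24^2 ≡ 1 · 1 · 1 · 1 (mod 25).
Accumulate the product:
1 · 1 = 1
1 · 1 = 1
1 · 1 = 1

1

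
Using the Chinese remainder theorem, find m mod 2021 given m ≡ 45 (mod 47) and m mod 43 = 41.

2019

47⁻¹ mod 43: 47·11 ≡ 1 (mod 43), so 47⁻¹ ≡ 11.
m = 45 + 47·((41 − 45)·11 mod 43) = 45 + 47·42 = 2019.
Check: 2019 mod 47 = 45, 2019 mod 43 = 41. ✓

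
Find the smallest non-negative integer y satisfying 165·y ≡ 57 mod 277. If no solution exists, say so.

91

gcd(165, 277) = 1, so a unique solution mod 277 exists.
165⁻¹ ≡ 230 (mod 277).
y ≡ 230·57 ≡ 91 (mod 277).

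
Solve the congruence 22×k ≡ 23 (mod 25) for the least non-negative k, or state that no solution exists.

9

gcd(22, 25) = 1, so a unique solution mod 25 exists.
22⁻¹ ≡ 8 (mod 25).
k ≡ 8×23 ≡ 9 (mod 25).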